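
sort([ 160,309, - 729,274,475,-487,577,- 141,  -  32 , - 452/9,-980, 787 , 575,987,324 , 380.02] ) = [-980,-729,-487,-141, -452/9, - 32,160,274, 309,324,380.02,475,575, 577,787,987 ]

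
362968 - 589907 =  - 226939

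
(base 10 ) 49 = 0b110001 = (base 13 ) 3A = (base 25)1O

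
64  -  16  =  48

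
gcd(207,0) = 207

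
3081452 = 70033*44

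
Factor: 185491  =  185491^1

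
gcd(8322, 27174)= 6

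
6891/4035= 2297/1345 = 1.71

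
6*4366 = 26196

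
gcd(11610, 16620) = 30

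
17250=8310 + 8940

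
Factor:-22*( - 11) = 2^1*11^2 = 242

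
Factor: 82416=2^4*3^1*17^1*101^1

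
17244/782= 22+20/391 = 22.05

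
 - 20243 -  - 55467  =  35224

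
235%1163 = 235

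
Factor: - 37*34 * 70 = -2^2*5^1*7^1*17^1*37^1  =  -88060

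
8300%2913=2474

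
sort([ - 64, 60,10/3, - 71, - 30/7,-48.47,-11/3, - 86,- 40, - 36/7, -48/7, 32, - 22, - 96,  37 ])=[ - 96,-86, - 71, - 64, - 48.47 ,-40, - 22, - 48/7, - 36/7, - 30/7,  -  11/3, 10/3, 32, 37, 60] 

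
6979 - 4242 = 2737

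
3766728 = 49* 76872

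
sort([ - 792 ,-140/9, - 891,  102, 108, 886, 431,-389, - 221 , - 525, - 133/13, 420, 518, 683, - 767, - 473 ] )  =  [ - 891,-792 , - 767, - 525, -473, - 389, - 221,  -  140/9, - 133/13,102, 108 , 420 , 431,518, 683,886]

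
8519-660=7859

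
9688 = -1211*(-8)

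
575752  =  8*71969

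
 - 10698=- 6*1783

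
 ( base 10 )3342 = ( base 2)110100001110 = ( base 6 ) 23250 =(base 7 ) 12513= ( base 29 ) 3s7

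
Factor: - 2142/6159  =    -  2^1*3^1*7^1*17^1*2053^( - 1) = - 714/2053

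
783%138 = 93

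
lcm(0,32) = 0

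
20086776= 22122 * 908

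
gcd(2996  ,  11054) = 2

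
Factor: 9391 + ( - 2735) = 2^9*13^1 = 6656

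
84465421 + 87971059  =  172436480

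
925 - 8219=- 7294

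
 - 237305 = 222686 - 459991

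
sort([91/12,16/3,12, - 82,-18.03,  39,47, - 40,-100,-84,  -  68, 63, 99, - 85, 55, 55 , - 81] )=[ - 100,-85, - 84,-82, - 81, - 68,-40, - 18.03, 16/3, 91/12,12, 39, 47, 55,55, 63, 99 ] 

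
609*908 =552972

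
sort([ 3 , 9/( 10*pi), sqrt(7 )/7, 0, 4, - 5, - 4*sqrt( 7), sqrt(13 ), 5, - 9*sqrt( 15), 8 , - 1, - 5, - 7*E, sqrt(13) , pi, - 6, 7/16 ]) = [  -  9*sqrt(15), - 7*E, - 4*sqrt( 7),-6, - 5, - 5, - 1, 0,9/( 10*pi) , sqrt(7 ) /7, 7/16,3,  pi,  sqrt(13) , sqrt(13),4, 5,8] 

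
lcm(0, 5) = 0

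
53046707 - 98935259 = -45888552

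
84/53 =1+31/53 = 1.58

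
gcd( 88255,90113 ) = 929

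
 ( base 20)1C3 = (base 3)212211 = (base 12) 457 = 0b1010000011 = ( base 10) 643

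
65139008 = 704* 92527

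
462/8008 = 3/52 = 0.06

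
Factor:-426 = -2^1*3^1*71^1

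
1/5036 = 1/5036 = 0.00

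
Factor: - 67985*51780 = - 2^2 * 3^1*5^2 * 863^1 * 13597^1 = - 3520263300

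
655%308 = 39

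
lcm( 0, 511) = 0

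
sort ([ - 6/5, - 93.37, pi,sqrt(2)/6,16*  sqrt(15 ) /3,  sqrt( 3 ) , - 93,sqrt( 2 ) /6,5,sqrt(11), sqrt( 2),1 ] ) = [ - 93.37 , - 93, - 6/5,sqrt( 2) /6,sqrt( 2 ) /6,1, sqrt( 2),  sqrt(3 ),pi,sqrt( 11 ),5,16*sqrt( 15)/3] 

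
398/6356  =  199/3178= 0.06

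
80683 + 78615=159298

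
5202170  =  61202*85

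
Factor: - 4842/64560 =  - 2^( - 3)*3^1*5^ (-1)= - 3/40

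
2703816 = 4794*564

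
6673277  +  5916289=12589566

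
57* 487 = 27759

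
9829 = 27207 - 17378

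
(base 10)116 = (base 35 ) 3B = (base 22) 56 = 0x74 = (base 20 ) 5G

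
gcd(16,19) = 1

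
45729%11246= 745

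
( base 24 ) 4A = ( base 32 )3A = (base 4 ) 1222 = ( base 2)1101010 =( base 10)106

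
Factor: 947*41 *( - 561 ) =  - 21781947  =  - 3^1*11^1*17^1 * 41^1*947^1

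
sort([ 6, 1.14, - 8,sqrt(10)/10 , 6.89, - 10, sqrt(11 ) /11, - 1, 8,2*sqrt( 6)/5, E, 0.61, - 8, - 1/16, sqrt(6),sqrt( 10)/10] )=[ - 10, - 8, - 8 , - 1,-1/16,  sqrt(11) /11,sqrt(10) /10, sqrt( 10)/10 , 0.61,2*sqrt(6 )/5, 1.14, sqrt(6), E , 6, 6.89,  8] 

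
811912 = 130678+681234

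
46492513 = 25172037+21320476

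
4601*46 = 211646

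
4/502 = 2/251 = 0.01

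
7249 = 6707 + 542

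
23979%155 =109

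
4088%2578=1510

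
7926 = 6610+1316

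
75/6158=75/6158 =0.01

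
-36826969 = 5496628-42323597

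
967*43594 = 42155398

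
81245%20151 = 641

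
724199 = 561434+162765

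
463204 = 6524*71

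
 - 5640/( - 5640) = 1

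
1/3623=1/3623 =0.00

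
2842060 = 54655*52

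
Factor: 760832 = 2^10*743^1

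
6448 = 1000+5448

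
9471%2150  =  871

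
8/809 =8/809  =  0.01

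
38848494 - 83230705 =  - 44382211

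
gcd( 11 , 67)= 1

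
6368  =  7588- 1220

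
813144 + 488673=1301817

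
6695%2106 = 377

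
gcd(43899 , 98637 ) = 3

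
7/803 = 7/803  =  0.01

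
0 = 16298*0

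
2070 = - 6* ( - 345 )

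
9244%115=44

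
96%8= 0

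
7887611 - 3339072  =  4548539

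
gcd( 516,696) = 12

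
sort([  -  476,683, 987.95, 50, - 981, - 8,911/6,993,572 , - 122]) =[ - 981, - 476, - 122, - 8, 50, 911/6,572,683,987.95, 993] 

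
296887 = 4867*61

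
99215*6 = 595290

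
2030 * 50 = 101500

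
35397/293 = 120 + 237/293 = 120.81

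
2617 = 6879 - 4262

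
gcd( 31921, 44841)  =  1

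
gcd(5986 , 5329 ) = 73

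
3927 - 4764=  - 837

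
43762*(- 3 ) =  - 131286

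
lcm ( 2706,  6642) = 73062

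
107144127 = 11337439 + 95806688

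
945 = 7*135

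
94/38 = 47/19 = 2.47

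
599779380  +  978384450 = 1578163830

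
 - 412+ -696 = -1108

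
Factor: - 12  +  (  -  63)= - 75 =-  3^1*5^2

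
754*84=63336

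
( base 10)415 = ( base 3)120101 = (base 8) 637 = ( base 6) 1531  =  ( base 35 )BU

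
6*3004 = 18024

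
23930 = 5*4786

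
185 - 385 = -200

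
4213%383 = 0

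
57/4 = 57/4 = 14.25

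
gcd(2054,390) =26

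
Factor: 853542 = 2^1 * 3^2 * 47419^1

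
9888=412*24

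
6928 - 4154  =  2774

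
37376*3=112128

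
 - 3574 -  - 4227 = 653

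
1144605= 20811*55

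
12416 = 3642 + 8774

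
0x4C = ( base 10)76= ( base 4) 1030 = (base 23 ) 37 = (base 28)2K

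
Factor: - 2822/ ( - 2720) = 2^ ( - 4 )*5^( - 1)*83^1=83/80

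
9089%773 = 586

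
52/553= 52/553  =  0.09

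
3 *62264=186792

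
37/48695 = 37/48695 =0.00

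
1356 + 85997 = 87353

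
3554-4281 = -727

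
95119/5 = 95119/5 = 19023.80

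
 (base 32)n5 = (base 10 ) 741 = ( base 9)1013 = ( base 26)12D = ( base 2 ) 1011100101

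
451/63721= 451/63721 = 0.01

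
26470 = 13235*2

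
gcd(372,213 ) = 3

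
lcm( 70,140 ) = 140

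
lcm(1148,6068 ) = 42476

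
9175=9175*1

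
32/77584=2/4849= 0.00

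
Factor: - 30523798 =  - 2^1*15261899^1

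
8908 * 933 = 8311164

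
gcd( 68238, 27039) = 3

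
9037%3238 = 2561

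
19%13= 6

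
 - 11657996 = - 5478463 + -6179533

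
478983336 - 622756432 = - 143773096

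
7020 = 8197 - 1177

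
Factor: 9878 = 2^1*11^1*449^1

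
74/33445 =74/33445 = 0.00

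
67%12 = 7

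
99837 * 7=698859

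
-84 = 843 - 927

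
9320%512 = 104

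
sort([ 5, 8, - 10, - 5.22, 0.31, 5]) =[ - 10,-5.22, 0.31,5, 5,8 ] 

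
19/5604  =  19/5604  =  0.00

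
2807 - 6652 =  - 3845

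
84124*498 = 41893752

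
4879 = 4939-60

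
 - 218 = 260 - 478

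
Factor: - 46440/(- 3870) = 2^2*3^1 = 12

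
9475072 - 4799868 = 4675204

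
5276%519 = 86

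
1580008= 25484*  62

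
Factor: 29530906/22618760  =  14765453/11309380 =2^(-2 )*5^( - 1 ) * 41^1 * 149^1*2417^1*565469^( - 1 ) 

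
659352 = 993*664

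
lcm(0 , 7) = 0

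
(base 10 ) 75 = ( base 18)43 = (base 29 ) 2H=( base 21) 3C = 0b1001011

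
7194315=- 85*( -84639) 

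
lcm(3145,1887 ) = 9435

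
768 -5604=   -  4836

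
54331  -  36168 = 18163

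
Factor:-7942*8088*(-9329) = 2^4*3^1*11^1*19^3*337^1*491^1 =599247344784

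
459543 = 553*831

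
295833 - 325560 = -29727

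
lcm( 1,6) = 6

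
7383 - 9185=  - 1802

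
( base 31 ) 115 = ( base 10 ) 997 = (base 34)tb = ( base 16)3E5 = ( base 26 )1C9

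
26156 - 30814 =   -  4658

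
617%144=41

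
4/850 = 2/425 = 0.00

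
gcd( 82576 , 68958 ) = 2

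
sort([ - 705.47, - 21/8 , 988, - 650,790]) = [ - 705.47, - 650,-21/8,790, 988]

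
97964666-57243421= 40721245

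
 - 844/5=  - 844/5 =-168.80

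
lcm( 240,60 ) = 240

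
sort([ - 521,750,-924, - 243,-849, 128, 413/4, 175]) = [ - 924 , - 849, - 521, - 243,  413/4,128,175,750 ]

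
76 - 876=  - 800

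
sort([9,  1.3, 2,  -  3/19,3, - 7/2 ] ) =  [ - 7/2,- 3/19,1.3, 2, 3, 9] 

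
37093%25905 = 11188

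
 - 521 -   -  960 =439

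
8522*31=264182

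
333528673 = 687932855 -354404182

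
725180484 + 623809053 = 1348989537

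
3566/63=56 + 38/63 = 56.60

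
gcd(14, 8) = 2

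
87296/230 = 379 + 63/115 = 379.55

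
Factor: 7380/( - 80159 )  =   - 2^2 * 3^2*5^1*41^1 * 71^( - 1)*1129^(  -  1 )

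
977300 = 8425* 116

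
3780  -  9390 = - 5610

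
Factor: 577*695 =5^1*139^1*577^1=401015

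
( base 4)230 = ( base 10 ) 44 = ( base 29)1f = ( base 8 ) 54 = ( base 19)26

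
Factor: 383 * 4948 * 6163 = 11679402692  =  2^2 * 383^1 * 1237^1 * 6163^1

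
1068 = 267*4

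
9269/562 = 9269/562= 16.49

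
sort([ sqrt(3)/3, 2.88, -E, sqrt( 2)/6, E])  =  [-E, sqrt(2)/6,sqrt( 3)/3, E, 2.88 ]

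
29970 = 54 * 555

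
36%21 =15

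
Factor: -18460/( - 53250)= 26/75 = 2^1*3^( - 1)*5^ ( - 2) * 13^1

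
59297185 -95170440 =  - 35873255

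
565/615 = 113/123 = 0.92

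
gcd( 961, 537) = 1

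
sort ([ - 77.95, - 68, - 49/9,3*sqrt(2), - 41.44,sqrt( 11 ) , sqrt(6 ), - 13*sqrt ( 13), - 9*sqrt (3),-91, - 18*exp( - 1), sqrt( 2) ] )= [-91,- 77.95,-68, - 13* sqrt(13),  -  41.44 , - 9 * sqrt( 3 ),-18*exp(-1), - 49/9, sqrt(2), sqrt( 6),sqrt (11), 3*sqrt( 2) ]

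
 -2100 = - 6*350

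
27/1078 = 27/1078 = 0.03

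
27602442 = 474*58233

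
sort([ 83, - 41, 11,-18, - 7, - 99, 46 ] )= [- 99, - 41, - 18 , - 7,11  ,  46, 83 ]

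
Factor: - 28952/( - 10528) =11/4  =  2^( - 2 )*11^1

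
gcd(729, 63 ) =9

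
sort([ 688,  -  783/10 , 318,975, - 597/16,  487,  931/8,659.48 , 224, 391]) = [ - 783/10,-597/16,931/8,  224, 318,391, 487,659.48,688,975 ]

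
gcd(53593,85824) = 1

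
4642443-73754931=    -69112488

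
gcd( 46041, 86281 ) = 1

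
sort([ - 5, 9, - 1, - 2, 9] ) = [ - 5, - 2, - 1,9,  9 ]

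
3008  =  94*32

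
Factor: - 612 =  - 2^2*3^2*17^1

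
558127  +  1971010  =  2529137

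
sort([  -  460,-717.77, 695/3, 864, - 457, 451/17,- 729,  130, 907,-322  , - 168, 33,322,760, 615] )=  [-729, - 717.77,-460, - 457, - 322,-168,451/17,33,130, 695/3,  322, 615,760, 864, 907]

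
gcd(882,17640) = 882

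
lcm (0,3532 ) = 0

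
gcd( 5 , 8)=1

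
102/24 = 17/4 = 4.25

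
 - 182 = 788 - 970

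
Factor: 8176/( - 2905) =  - 1168/415= -  2^4*5^(  -  1)*73^1*83^ (-1)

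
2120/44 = 530/11 = 48.18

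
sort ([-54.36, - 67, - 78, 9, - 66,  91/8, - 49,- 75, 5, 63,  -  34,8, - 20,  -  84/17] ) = [ - 78,- 75, - 67, - 66,- 54.36, - 49, - 34, - 20,- 84/17, 5, 8 , 9 , 91/8,63]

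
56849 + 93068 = 149917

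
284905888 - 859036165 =-574130277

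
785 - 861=-76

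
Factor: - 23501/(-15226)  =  71/46 = 2^(-1 )*23^(  -  1 )*71^1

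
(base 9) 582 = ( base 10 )479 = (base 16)1DF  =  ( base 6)2115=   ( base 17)1B3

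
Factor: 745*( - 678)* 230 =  - 116175300 = -2^2 * 3^1*5^2*23^1*113^1*149^1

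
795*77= 61215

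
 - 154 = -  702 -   -  548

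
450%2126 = 450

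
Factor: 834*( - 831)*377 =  - 2^1*3^2*13^1 * 29^1*139^1 * 277^1 = -261281358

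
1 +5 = 6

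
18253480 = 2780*6566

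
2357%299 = 264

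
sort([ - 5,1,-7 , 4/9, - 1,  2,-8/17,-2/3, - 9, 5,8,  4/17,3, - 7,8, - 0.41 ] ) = [-9,-7,-7, - 5 ,-1,-2/3,-8/17,  -  0.41,4/17, 4/9, 1,2,3,5, 8,8]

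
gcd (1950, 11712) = 6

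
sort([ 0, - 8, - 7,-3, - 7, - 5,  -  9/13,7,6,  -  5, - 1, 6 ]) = [-8, -7,- 7,-5,-5 , - 3, - 1, - 9/13,  0, 6,6, 7]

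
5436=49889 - 44453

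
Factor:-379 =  - 379^1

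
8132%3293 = 1546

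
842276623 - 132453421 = 709823202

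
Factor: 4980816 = 2^4 * 3^2*34589^1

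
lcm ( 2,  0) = 0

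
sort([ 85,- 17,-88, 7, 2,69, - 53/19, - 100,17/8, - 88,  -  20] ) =[ - 100,  -  88 , - 88 ,-20, - 17, - 53/19,2, 17/8,7,69, 85 ] 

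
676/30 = 338/15 = 22.53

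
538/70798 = 269/35399 = 0.01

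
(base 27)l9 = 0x240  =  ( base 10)576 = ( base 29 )JP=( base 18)1e0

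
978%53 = 24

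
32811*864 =28348704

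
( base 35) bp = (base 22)ie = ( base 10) 410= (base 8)632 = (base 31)d7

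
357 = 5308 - 4951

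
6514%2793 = 928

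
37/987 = 37/987 =0.04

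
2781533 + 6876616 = 9658149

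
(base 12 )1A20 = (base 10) 3192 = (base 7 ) 12210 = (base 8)6170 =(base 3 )11101020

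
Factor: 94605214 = 2^1* 11^1*4300237^1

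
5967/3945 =1 + 674/1315=1.51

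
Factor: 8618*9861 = 2^1*3^1*19^1*31^1*139^1 *173^1 = 84982098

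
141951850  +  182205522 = 324157372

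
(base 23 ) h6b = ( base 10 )9142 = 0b10001110110110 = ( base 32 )8TM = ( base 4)2032312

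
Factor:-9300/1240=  - 15/2 = - 2^( - 1 )*3^1*5^1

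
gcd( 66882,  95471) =1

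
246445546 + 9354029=255799575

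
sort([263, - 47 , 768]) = [-47, 263,  768]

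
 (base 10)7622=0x1dc6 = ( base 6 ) 55142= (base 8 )16706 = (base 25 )C4M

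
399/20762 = 57/2966 = 0.02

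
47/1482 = 47/1482= 0.03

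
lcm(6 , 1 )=6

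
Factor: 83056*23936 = 1988028416 = 2^11*11^1 * 17^1*29^1*179^1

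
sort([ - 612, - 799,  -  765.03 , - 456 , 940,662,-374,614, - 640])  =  [  -  799, - 765.03, - 640,  -  612, - 456, - 374,614, 662,940 ]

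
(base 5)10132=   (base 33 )k7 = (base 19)1g2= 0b1010011011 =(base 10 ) 667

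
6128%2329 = 1470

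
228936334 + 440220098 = 669156432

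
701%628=73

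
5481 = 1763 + 3718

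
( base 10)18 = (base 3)200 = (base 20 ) I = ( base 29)i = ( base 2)10010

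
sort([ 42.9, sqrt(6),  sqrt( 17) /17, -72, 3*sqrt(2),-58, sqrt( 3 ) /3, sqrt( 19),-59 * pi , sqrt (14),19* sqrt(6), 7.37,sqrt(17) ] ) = [-59*pi,  -  72, - 58 , sqrt( 17) /17 , sqrt (3)/3,sqrt( 6), sqrt( 14),sqrt( 17 ),3  *sqrt (2),sqrt(19), 7.37, 42.9,19*sqrt (6)]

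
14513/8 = 1814+1/8 =1814.12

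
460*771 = 354660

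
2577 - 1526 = 1051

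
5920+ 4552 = 10472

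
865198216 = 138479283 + 726718933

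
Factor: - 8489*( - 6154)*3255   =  2^1*3^1*5^1*7^1*13^1*17^1*31^1*181^1*653^1  =  170045451030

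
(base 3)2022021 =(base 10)1681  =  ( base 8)3221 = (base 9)2267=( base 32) 1KH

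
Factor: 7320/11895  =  2^3*13^( - 1) = 8/13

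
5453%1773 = 134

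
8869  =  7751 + 1118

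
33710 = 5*6742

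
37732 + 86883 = 124615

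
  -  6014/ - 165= 36 + 74/165= 36.45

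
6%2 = 0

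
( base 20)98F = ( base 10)3775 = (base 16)EBF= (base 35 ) 32U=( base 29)4E5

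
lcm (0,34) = 0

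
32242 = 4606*7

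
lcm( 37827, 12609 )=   37827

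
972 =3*324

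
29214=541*54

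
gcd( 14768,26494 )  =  26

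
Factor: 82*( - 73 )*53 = -317258= -  2^1 * 41^1*53^1*73^1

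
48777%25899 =22878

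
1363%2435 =1363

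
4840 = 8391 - 3551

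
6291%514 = 123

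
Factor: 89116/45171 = 2^2*3^( - 3 ) * 7^( - 1 ) *239^( - 1)*22279^1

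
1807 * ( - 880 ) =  - 1590160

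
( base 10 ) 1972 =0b11110110100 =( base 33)1qp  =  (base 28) 2ec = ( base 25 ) 33M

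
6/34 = 3/17= 0.18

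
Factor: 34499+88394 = 122893 = 17^1*7229^1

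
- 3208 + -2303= - 5511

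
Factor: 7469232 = 2^4 * 3^1*155609^1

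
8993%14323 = 8993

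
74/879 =74/879 =0.08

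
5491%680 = 51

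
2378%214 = 24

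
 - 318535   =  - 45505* 7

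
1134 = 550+584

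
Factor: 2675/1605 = 5/3  =  3^(-1)*5^1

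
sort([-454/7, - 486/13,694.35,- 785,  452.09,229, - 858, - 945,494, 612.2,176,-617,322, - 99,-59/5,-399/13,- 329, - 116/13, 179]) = [  -  945,-858, - 785, - 617, - 329,- 99,-454/7, - 486/13, - 399/13,-59/5, - 116/13,176, 179, 229, 322, 452.09,494,612.2, 694.35 ]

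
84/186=14/31=0.45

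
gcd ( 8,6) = 2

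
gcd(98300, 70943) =1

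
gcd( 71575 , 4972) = 1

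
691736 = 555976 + 135760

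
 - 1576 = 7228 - 8804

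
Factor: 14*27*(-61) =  - 23058 = - 2^1 * 3^3*7^1*61^1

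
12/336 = 1/28 = 0.04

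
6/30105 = 2/10035 = 0.00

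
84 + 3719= 3803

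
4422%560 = 502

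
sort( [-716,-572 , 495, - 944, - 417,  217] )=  [ - 944,- 716, - 572, - 417 , 217 , 495 ]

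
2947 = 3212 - 265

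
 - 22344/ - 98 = 228 + 0/1 = 228.00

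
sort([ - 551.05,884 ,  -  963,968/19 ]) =[  -  963,  -  551.05,968/19, 884] 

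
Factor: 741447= 3^3*7^1*3923^1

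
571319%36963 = 16874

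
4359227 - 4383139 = - 23912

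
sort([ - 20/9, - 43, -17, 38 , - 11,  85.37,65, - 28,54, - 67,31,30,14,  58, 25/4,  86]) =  [ - 67, - 43, -28, - 17,  -  11, -20/9,25/4,14,30,  31,38, 54,58, 65,85.37, 86 ] 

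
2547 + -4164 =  - 1617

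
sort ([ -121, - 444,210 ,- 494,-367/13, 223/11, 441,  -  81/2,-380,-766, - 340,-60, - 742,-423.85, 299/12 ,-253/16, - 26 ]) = [-766, - 742,-494, - 444, - 423.85, - 380, - 340,  -  121,-60, - 81/2, - 367/13 ,-26,-253/16, 223/11, 299/12, 210, 441 ]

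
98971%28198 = 14377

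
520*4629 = 2407080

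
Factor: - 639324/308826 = -118/57 = - 2^1 * 3^( - 1)*19^( - 1 )*59^1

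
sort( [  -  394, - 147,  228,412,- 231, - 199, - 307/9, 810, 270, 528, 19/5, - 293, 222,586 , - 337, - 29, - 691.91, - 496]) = [-691.91, - 496, - 394, - 337, - 293, - 231, - 199,  -  147,- 307/9, - 29,19/5,  222,228,270,  412,528, 586, 810]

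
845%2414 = 845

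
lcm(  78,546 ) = 546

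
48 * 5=240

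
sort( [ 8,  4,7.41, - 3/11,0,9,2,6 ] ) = [ - 3/11, 0,2,4, 6 , 7.41, 8 , 9] 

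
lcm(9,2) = 18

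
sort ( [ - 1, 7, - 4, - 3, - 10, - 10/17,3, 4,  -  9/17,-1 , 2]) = [ - 10,-4, - 3,-1, - 1,-10/17, - 9/17,2,3, 4,7] 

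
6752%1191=797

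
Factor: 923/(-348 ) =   -  2^( - 2 )*3^( - 1 )*13^1*29^( - 1) * 71^1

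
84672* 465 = 39372480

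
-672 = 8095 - 8767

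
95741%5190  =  2321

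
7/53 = 7/53 = 0.13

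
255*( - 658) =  -167790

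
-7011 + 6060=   - 951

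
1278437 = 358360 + 920077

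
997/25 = 39 + 22/25  =  39.88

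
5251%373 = 29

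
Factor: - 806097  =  -3^1*47^1*5717^1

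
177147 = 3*59049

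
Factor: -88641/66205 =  - 3^3*5^( - 1)*7^2*67^1*13241^( - 1) 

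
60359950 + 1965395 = 62325345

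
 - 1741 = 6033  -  7774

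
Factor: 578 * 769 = 444482 =2^1*17^2 * 769^1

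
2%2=0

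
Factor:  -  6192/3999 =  - 2^4 * 3^1 * 31^( - 1 ) = - 48/31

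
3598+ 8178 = 11776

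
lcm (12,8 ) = 24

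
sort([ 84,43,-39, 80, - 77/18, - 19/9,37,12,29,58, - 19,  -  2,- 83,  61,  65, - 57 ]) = [ - 83, - 57,- 39, - 19,  -  77/18,  -  19/9, - 2,12,29,37,43 , 58,61,65, 80 , 84] 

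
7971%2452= 615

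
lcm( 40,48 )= 240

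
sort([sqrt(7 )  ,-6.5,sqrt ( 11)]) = [ - 6.5,  sqrt( 7), sqrt( 11 ) ] 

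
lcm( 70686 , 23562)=70686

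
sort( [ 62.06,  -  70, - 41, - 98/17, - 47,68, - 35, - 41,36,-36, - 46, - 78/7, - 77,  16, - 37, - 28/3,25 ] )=[  -  77 , - 70 ,-47, - 46, - 41, - 41, - 37, -36, - 35, - 78/7,  -  28/3, - 98/17,16,25, 36,62.06, 68]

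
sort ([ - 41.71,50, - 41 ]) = [ - 41.71  , - 41,  50]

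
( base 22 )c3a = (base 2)1011011111100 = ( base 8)13374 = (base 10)5884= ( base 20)EE4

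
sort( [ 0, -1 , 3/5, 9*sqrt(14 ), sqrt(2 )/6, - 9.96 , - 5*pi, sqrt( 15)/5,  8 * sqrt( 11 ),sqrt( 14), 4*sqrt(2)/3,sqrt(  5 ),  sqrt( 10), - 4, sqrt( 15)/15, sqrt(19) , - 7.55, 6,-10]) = [ - 5*pi, - 10 , - 9.96,- 7.55,  -  4, - 1,  0, sqrt(2)/6,sqrt( 15)/15,3/5, sqrt( 15)/5 , 4*sqrt( 2)/3, sqrt( 5 ), sqrt( 10 ),  sqrt( 14),sqrt( 19), 6,8*sqrt(11 ),9 * sqrt(14) ]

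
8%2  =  0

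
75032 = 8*9379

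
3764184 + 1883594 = 5647778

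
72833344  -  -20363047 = 93196391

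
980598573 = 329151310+651447263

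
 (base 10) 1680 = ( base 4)122100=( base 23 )341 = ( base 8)3220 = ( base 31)1N6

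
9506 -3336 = 6170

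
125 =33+92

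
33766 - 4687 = 29079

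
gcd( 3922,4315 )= 1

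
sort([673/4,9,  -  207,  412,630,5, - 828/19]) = [ - 207, - 828/19,5,9,673/4,412,630 ]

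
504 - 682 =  - 178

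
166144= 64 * 2596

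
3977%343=204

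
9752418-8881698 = 870720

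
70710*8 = 565680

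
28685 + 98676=127361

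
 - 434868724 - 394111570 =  - 828980294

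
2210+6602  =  8812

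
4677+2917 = 7594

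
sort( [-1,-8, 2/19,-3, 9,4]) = [ -8,-3 , - 1, 2/19,4, 9]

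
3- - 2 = 5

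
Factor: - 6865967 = -6865967^1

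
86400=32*2700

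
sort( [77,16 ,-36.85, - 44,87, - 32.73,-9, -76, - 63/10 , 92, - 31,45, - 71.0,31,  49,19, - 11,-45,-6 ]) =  [ - 76, -71.0, - 45,-44,-36.85, - 32.73, - 31,  -  11, - 9, - 63/10, - 6 , 16, 19,31,45,49  ,  77 , 87,92]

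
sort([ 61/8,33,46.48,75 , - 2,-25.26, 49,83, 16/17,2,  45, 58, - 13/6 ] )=[-25.26,-13/6, - 2,  16/17,  2,61/8 , 33, 45,46.48,49,58,75,83]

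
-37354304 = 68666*( - 544 )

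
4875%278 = 149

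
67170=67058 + 112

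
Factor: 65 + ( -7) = 2^1*29^1 = 58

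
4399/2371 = 1 + 2028/2371 = 1.86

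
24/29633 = 24/29633= 0.00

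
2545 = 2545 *1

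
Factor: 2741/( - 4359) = -3^( - 1)*1453^( -1) * 2741^1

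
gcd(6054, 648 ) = 6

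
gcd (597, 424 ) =1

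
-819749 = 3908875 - 4728624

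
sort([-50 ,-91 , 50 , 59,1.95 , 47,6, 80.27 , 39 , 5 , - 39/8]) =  [ - 91,-50,-39/8, 1.95,  5 , 6,  39,  47, 50,59, 80.27]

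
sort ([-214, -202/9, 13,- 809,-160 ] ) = [ - 809, - 214, - 160, - 202/9, 13 ] 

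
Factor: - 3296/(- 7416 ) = 2^2*3^( - 2) = 4/9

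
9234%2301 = 30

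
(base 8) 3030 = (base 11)1199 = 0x618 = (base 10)1560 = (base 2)11000011000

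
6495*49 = 318255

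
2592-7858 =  - 5266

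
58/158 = 29/79 = 0.37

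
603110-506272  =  96838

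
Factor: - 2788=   -  2^2*17^1*41^1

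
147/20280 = 49/6760 = 0.01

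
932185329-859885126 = 72300203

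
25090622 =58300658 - 33210036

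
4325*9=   38925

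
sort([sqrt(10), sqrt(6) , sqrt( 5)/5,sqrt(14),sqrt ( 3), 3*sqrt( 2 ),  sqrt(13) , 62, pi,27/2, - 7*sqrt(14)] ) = [ - 7*sqrt( 14),sqrt(5 ) /5, sqrt(3), sqrt (6),pi , sqrt( 10), sqrt(13),sqrt(14), 3 * sqrt(2),27/2, 62] 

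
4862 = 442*11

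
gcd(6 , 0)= 6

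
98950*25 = 2473750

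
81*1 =81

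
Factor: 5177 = 31^1*167^1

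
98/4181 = 98/4181 = 0.02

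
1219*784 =955696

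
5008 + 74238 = 79246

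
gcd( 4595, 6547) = 1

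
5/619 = 5/619 = 0.01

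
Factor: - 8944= -2^4*13^1*43^1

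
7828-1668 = 6160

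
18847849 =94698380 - 75850531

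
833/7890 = 833/7890 =0.11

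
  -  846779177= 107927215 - 954706392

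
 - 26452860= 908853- 27361713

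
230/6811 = 230/6811  =  0.03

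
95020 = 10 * 9502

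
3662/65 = 3662/65 =56.34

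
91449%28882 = 4803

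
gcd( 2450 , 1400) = 350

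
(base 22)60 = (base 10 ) 132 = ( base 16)84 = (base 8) 204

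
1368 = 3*456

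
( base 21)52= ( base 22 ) 4j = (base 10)107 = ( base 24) 4b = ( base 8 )153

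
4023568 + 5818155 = 9841723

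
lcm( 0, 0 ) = 0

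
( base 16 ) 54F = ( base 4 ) 111033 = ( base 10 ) 1359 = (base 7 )3651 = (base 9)1770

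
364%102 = 58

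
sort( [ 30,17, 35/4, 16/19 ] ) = [ 16/19, 35/4,17, 30 ] 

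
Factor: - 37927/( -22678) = 97/58 = 2^( - 1 )*29^( - 1 )* 97^1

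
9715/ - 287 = - 9715/287  =  - 33.85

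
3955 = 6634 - 2679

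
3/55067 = 3/55067  =  0.00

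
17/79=17/79 = 0.22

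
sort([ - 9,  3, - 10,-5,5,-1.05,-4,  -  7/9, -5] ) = [-10, -9, - 5, - 5, - 4 ,-1.05, - 7/9 , 3, 5 ] 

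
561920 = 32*17560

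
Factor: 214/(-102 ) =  - 3^(-1 )*17^( - 1 ) * 107^1 = -107/51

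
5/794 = 5/794 = 0.01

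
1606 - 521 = 1085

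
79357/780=101 + 577/780 = 101.74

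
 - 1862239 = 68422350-70284589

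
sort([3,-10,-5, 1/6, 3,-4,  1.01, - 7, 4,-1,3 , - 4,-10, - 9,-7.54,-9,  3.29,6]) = [  -  10, - 10,-9, - 9, -7.54, - 7,-5, - 4,-4, - 1,1/6,1.01,3, 3,3, 3.29, 4, 6]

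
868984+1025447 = 1894431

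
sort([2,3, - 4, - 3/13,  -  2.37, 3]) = [-4, - 2.37, - 3/13, 2,3,3]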